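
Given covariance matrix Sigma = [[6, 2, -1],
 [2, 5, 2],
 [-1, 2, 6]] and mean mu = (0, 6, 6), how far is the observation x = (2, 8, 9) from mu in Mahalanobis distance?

Step 1 — centre the observation: (x - mu) = (2, 2, 3).

Step 2 — invert Sigma (cofactor / det for 3×3, or solve directly):
  Sigma^{-1} = [[0.2185, -0.1176, 0.0756],
 [-0.1176, 0.2941, -0.1176],
 [0.0756, -0.1176, 0.2185]].

Step 3 — form the quadratic (x - mu)^T · Sigma^{-1} · (x - mu):
  Sigma^{-1} · (x - mu) = (0.4286, 0, 0.5714).
  (x - mu)^T · [Sigma^{-1} · (x - mu)] = (2)·(0.4286) + (2)·(0) + (3)·(0.5714) = 2.5714.

Step 4 — take square root: d = √(2.5714) ≈ 1.6036.

d(x, mu) = √(2.5714) ≈ 1.6036


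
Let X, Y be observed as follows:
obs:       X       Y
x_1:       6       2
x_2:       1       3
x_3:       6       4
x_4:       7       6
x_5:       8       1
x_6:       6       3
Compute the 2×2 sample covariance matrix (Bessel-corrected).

Step 1 — column means:
  mean(X) = (6 + 1 + 6 + 7 + 8 + 6) / 6 = 34/6 = 5.6667
  mean(Y) = (2 + 3 + 4 + 6 + 1 + 3) / 6 = 19/6 = 3.1667

Step 2 — sample covariance S[i,j] = (1/(n-1)) · Σ_k (x_{k,i} - mean_i) · (x_{k,j} - mean_j), with n-1 = 5.
  S[X,X] = ((0.3333)·(0.3333) + (-4.6667)·(-4.6667) + (0.3333)·(0.3333) + (1.3333)·(1.3333) + (2.3333)·(2.3333) + (0.3333)·(0.3333)) / 5 = 29.3333/5 = 5.8667
  S[X,Y] = ((0.3333)·(-1.1667) + (-4.6667)·(-0.1667) + (0.3333)·(0.8333) + (1.3333)·(2.8333) + (2.3333)·(-2.1667) + (0.3333)·(-0.1667)) / 5 = -0.6667/5 = -0.1333
  S[Y,Y] = ((-1.1667)·(-1.1667) + (-0.1667)·(-0.1667) + (0.8333)·(0.8333) + (2.8333)·(2.8333) + (-2.1667)·(-2.1667) + (-0.1667)·(-0.1667)) / 5 = 14.8333/5 = 2.9667

S is symmetric (S[j,i] = S[i,j]). Assembling:

S = [[5.8667, -0.1333],
 [-0.1333, 2.9667]]


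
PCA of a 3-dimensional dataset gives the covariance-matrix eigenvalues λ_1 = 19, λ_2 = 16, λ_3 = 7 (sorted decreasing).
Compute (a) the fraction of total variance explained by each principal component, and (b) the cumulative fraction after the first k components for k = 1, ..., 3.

Step 1 — total variance = trace(Sigma) = Σ λ_i = 19 + 16 + 7 = 42.

Step 2 — fraction explained by component i = λ_i / Σ λ:
  PC1: 19/42 = 0.4524
  PC2: 16/42 = 0.381
  PC3: 7/42 = 0.1667

Step 3 — cumulative fraction after k components = (λ_1 + ... + λ_k) / Σ λ:
  k = 1: 19/42 = 0.4524
  k = 2: (19 + 16)/42 = 35/42 = 0.8333
  k = 3: (19 + 16 + 7)/42 = 42/42 = 1

Summary (fraction, with percent):

explained: PC1 0.4524 (45.24%), PC2 0.381 (38.1%), PC3 0.1667 (16.67%);  cumulative: 0.4524, 0.8333, 1


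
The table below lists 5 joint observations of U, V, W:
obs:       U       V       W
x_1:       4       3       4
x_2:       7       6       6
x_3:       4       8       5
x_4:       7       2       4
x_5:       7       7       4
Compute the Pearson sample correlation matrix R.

Step 1 — column means:
  mean(U) = (4 + 7 + 4 + 7 + 7) / 5 = 29/5 = 5.8
  mean(V) = (3 + 6 + 8 + 2 + 7) / 5 = 26/5 = 5.2
  mean(W) = (4 + 6 + 5 + 4 + 4) / 5 = 23/5 = 4.6

Step 2 — sample variances and covariances s[i,j] = (1/(n-1)) · Σ_k (x_{k,i} - mean_i) · (x_{k,j} - mean_j), with n-1 = 4:
  s[U,U] = ((-1.8)·(-1.8) + (1.2)·(1.2) + (-1.8)·(-1.8) + (1.2)·(1.2) + (1.2)·(1.2)) / 4 = 10.8/4 = 2.7
  s[U,V] = ((-1.8)·(-2.2) + (1.2)·(0.8) + (-1.8)·(2.8) + (1.2)·(-3.2) + (1.2)·(1.8)) / 4 = -1.8/4 = -0.45
  s[U,W] = ((-1.8)·(-0.6) + (1.2)·(1.4) + (-1.8)·(0.4) + (1.2)·(-0.6) + (1.2)·(-0.6)) / 4 = 0.6/4 = 0.15
  s[V,V] = ((-2.2)·(-2.2) + (0.8)·(0.8) + (2.8)·(2.8) + (-3.2)·(-3.2) + (1.8)·(1.8)) / 4 = 26.8/4 = 6.7
  s[V,W] = ((-2.2)·(-0.6) + (0.8)·(1.4) + (2.8)·(0.4) + (-3.2)·(-0.6) + (1.8)·(-0.6)) / 4 = 4.4/4 = 1.1
  s[W,W] = ((-0.6)·(-0.6) + (1.4)·(1.4) + (0.4)·(0.4) + (-0.6)·(-0.6) + (-0.6)·(-0.6)) / 4 = 3.2/4 = 0.8
  Sample standard deviations s_i = √(s[i,i]):
  s(U) = √(2.7) = 1.6432
  s(V) = √(6.7) = 2.5884
  s(W) = √(0.8) = 0.8944

Step 3 — r_{ij} = s_{ij} / (s_i · s_j):
  r[U,U] = 1 (diagonal).
  r[U,V] = -0.45 / (1.6432 · 2.5884) = -0.45 / 4.2532 = -0.1058
  r[U,W] = 0.15 / (1.6432 · 0.8944) = 0.15 / 1.4697 = 0.1021
  r[V,V] = 1 (diagonal).
  r[V,W] = 1.1 / (2.5884 · 0.8944) = 1.1 / 2.3152 = 0.4751
  r[W,W] = 1 (diagonal).

R is symmetric with unit diagonal. Assembling:

R = [[1, -0.1058, 0.1021],
 [-0.1058, 1, 0.4751],
 [0.1021, 0.4751, 1]]


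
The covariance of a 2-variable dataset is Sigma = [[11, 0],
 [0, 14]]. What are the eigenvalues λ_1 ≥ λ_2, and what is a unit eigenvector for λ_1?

Step 1 — characteristic polynomial of 2×2 Sigma:
  det(Sigma - λI) = λ² - trace · λ + det = 0.
  trace = 11 + 14 = 25, det = 11·14 - (0)² = 154.
Step 2 — discriminant:
  Δ = trace² - 4·det = 625 - 616 = 9.
Step 3 — eigenvalues:
  λ = (trace ± √Δ)/2 = (25 ± 3)/2,
  λ_1 = 14,  λ_2 = 11.

Step 4 — unit eigenvector for λ_1: Sigma is diagonal, so its eigenvectors are the coordinate axes. λ_1 = 14 is the diagonal entry on the second coordinate axis, hence
  v_1 = (0, 1) (||v_1|| = 1).

λ_1 = 14,  λ_2 = 11;  v_1 ≈ (0, 1)


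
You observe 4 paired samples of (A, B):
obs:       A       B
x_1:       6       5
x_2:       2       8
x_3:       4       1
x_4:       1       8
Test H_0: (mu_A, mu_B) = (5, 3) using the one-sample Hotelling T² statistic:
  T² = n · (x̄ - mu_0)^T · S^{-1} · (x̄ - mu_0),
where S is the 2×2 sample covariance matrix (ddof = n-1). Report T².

Step 1 — sample mean vector:
  mean(A) = (6 + 2 + 4 + 1) / 4 = 13/4 = 3.25
  mean(B) = (5 + 8 + 1 + 8) / 4 = 22/4 = 5.5
  x̄ = (3.25, 5.5),  deviation x̄ - mu_0 = (3.25, 5.5) - (5, 3) = (-1.75, 2.5).

Step 2 — sample covariance matrix, S[i,j] = (1/(n-1)) · Σ_k (x_{k,i} - mean_i) · (x_{k,j} - mean_j), divisor n-1 = 3:
  S[A,A] = ((2.75)·(2.75) + (-1.25)·(-1.25) + (0.75)·(0.75) + (-2.25)·(-2.25)) / 3 = 14.75/3 = 4.9167
  S[A,B] = ((2.75)·(-0.5) + (-1.25)·(2.5) + (0.75)·(-4.5) + (-2.25)·(2.5)) / 3 = -13.5/3 = -4.5
  S[B,B] = ((-0.5)·(-0.5) + (2.5)·(2.5) + (-4.5)·(-4.5) + (2.5)·(2.5)) / 3 = 33/3 = 11
  S = [[4.9167, -4.5],
 [-4.5, 11]].

Step 3 — invert S. det(S) = 4.9167·11 - (-4.5)² = 33.8333.
  S^{-1} = (1/det) · [[d, -b], [-b, a]] = [[0.3251, 0.133],
 [0.133, 0.1453]].

Step 4 — quadratic form (x̄ - mu_0)^T · S^{-1} · (x̄ - mu_0):
  S^{-1} · (x̄ - mu_0) = (-0.2365, 0.1305),
  (x̄ - mu_0)^T · [...] = (-1.75)·(-0.2365) + (2.5)·(0.1305) = 0.7401.

Step 5 — scale by n: T² = 4 · 0.7401 = 2.9606.

T² ≈ 2.9606


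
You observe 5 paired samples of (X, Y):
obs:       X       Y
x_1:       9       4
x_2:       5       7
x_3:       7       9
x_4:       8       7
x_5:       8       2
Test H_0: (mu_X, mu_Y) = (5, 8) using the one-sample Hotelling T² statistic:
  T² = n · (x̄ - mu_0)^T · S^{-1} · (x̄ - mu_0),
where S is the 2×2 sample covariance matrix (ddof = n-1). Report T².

Step 1 — sample mean vector:
  mean(X) = (9 + 5 + 7 + 8 + 8) / 5 = 37/5 = 7.4
  mean(Y) = (4 + 7 + 9 + 7 + 2) / 5 = 29/5 = 5.8
  x̄ = (7.4, 5.8),  deviation x̄ - mu_0 = (7.4, 5.8) - (5, 8) = (2.4, -2.2).

Step 2 — sample covariance matrix, S[i,j] = (1/(n-1)) · Σ_k (x_{k,i} - mean_i) · (x_{k,j} - mean_j), divisor n-1 = 4:
  S[X,X] = ((1.6)·(1.6) + (-2.4)·(-2.4) + (-0.4)·(-0.4) + (0.6)·(0.6) + (0.6)·(0.6)) / 4 = 9.2/4 = 2.3
  S[X,Y] = ((1.6)·(-1.8) + (-2.4)·(1.2) + (-0.4)·(3.2) + (0.6)·(1.2) + (0.6)·(-3.8)) / 4 = -8.6/4 = -2.15
  S[Y,Y] = ((-1.8)·(-1.8) + (1.2)·(1.2) + (3.2)·(3.2) + (1.2)·(1.2) + (-3.8)·(-3.8)) / 4 = 30.8/4 = 7.7
  S = [[2.3, -2.15],
 [-2.15, 7.7]].

Step 3 — invert S. det(S) = 2.3·7.7 - (-2.15)² = 13.0875.
  S^{-1} = (1/det) · [[d, -b], [-b, a]] = [[0.5883, 0.1643],
 [0.1643, 0.1757]].

Step 4 — quadratic form (x̄ - mu_0)^T · S^{-1} · (x̄ - mu_0):
  S^{-1} · (x̄ - mu_0) = (1.0506, 0.0076),
  (x̄ - mu_0)^T · [...] = (2.4)·(1.0506) + (-2.2)·(0.0076) = 2.5047.

Step 5 — scale by n: T² = 5 · 2.5047 = 12.5234.

T² ≈ 12.5234


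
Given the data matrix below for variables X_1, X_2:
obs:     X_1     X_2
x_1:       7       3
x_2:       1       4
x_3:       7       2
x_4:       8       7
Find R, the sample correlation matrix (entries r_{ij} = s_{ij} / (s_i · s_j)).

Step 1 — column means:
  mean(X_1) = (7 + 1 + 7 + 8) / 4 = 23/4 = 5.75
  mean(X_2) = (3 + 4 + 2 + 7) / 4 = 16/4 = 4

Step 2 — sample variances and covariances s[i,j] = (1/(n-1)) · Σ_k (x_{k,i} - mean_i) · (x_{k,j} - mean_j), with n-1 = 3:
  s[X_1,X_1] = ((1.25)·(1.25) + (-4.75)·(-4.75) + (1.25)·(1.25) + (2.25)·(2.25)) / 3 = 30.75/3 = 10.25
  s[X_1,X_2] = ((1.25)·(-1) + (-4.75)·(0) + (1.25)·(-2) + (2.25)·(3)) / 3 = 3/3 = 1
  s[X_2,X_2] = ((-1)·(-1) + (0)·(0) + (-2)·(-2) + (3)·(3)) / 3 = 14/3 = 4.6667
  Sample standard deviations s_i = √(s[i,i]):
  s(X_1) = √(10.25) = 3.2016
  s(X_2) = √(4.6667) = 2.1602

Step 3 — r_{ij} = s_{ij} / (s_i · s_j):
  r[X_1,X_1] = 1 (diagonal).
  r[X_1,X_2] = 1 / (3.2016 · 2.1602) = 1 / 6.9162 = 0.1446
  r[X_2,X_2] = 1 (diagonal).

R is symmetric with unit diagonal. Assembling:

R = [[1, 0.1446],
 [0.1446, 1]]


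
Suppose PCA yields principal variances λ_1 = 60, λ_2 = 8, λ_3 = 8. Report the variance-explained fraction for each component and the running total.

Step 1 — total variance = trace(Sigma) = Σ λ_i = 60 + 8 + 8 = 76.

Step 2 — fraction explained by component i = λ_i / Σ λ:
  PC1: 60/76 = 0.7895
  PC2: 8/76 = 0.1053
  PC3: 8/76 = 0.1053

Step 3 — cumulative fraction after k components = (λ_1 + ... + λ_k) / Σ λ:
  k = 1: 60/76 = 0.7895
  k = 2: (60 + 8)/76 = 68/76 = 0.8947
  k = 3: (60 + 8 + 8)/76 = 76/76 = 1

Summary (fraction, with percent):

explained: PC1 0.7895 (78.95%), PC2 0.1053 (10.53%), PC3 0.1053 (10.53%);  cumulative: 0.7895, 0.8947, 1


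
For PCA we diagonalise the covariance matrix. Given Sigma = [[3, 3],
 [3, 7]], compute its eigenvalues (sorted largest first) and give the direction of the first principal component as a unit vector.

Step 1 — characteristic polynomial of 2×2 Sigma:
  det(Sigma - λI) = λ² - trace · λ + det = 0.
  trace = 3 + 7 = 10, det = 3·7 - (3)² = 12.
Step 2 — discriminant:
  Δ = trace² - 4·det = 100 - 48 = 52.
Step 3 — eigenvalues:
  λ = (trace ± √Δ)/2 = (10 ± 7.2111)/2,
  λ_1 = 8.6056,  λ_2 = 1.3944.

Step 4 — unit eigenvector for λ_1: solve (Sigma - λ_1 I)v = 0. First row:
  (3 - 8.6056)·v_x + (3)·v_y = 0, i.e. (-5.6056)·v_x + (3)·v_y = 0,
  so v ∝ (b, λ_1 - a) = (3, 5.6056) = u.
  ||u|| = √((3)² + (5.6056)²) = √(40.4222) ≈ 6.3578,
  v_1 = u/||u|| ≈ (0.4719, 0.8817) (||v_1|| = 1).

λ_1 = 8.6056,  λ_2 = 1.3944;  v_1 ≈ (0.4719, 0.8817)


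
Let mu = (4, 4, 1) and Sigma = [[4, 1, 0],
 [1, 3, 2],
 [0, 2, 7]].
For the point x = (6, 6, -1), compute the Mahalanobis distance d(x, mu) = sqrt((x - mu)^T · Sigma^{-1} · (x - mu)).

Step 1 — centre the observation: (x - mu) = (2, 2, -2).

Step 2 — invert Sigma (cofactor / det for 3×3, or solve directly):
  Sigma^{-1} = [[0.2787, -0.1148, 0.0328],
 [-0.1148, 0.459, -0.1311],
 [0.0328, -0.1311, 0.1803]].

Step 3 — form the quadratic (x - mu)^T · Sigma^{-1} · (x - mu):
  Sigma^{-1} · (x - mu) = (0.2623, 0.9508, -0.5574).
  (x - mu)^T · [Sigma^{-1} · (x - mu)] = (2)·(0.2623) + (2)·(0.9508) + (-2)·(-0.5574) = 3.541.

Step 4 — take square root: d = √(3.541) ≈ 1.8818.

d(x, mu) = √(3.541) ≈ 1.8818


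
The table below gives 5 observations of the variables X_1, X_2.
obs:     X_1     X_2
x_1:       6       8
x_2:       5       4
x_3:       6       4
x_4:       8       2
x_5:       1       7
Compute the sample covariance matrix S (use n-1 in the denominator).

Step 1 — column means:
  mean(X_1) = (6 + 5 + 6 + 8 + 1) / 5 = 26/5 = 5.2
  mean(X_2) = (8 + 4 + 4 + 2 + 7) / 5 = 25/5 = 5

Step 2 — sample covariance S[i,j] = (1/(n-1)) · Σ_k (x_{k,i} - mean_i) · (x_{k,j} - mean_j), with n-1 = 4.
  S[X_1,X_1] = ((0.8)·(0.8) + (-0.2)·(-0.2) + (0.8)·(0.8) + (2.8)·(2.8) + (-4.2)·(-4.2)) / 4 = 26.8/4 = 6.7
  S[X_1,X_2] = ((0.8)·(3) + (-0.2)·(-1) + (0.8)·(-1) + (2.8)·(-3) + (-4.2)·(2)) / 4 = -15/4 = -3.75
  S[X_2,X_2] = ((3)·(3) + (-1)·(-1) + (-1)·(-1) + (-3)·(-3) + (2)·(2)) / 4 = 24/4 = 6

S is symmetric (S[j,i] = S[i,j]). Assembling:

S = [[6.7, -3.75],
 [-3.75, 6]]


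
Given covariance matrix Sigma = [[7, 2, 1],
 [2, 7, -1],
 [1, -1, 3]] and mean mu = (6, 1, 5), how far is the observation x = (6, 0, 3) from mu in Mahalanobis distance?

Step 1 — centre the observation: (x - mu) = (0, -1, -2).

Step 2 — invert Sigma (cofactor / det for 3×3, or solve directly):
  Sigma^{-1} = [[0.1709, -0.0598, -0.0769],
 [-0.0598, 0.1709, 0.0769],
 [-0.0769, 0.0769, 0.3846]].

Step 3 — form the quadratic (x - mu)^T · Sigma^{-1} · (x - mu):
  Sigma^{-1} · (x - mu) = (0.2137, -0.3248, -0.8462).
  (x - mu)^T · [Sigma^{-1} · (x - mu)] = (0)·(0.2137) + (-1)·(-0.3248) + (-2)·(-0.8462) = 2.0171.

Step 4 — take square root: d = √(2.0171) ≈ 1.4202.

d(x, mu) = √(2.0171) ≈ 1.4202


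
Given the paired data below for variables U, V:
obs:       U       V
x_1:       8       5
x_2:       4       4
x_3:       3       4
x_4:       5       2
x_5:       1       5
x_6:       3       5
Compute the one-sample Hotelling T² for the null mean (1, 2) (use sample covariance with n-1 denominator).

Step 1 — sample mean vector:
  mean(U) = (8 + 4 + 3 + 5 + 1 + 3) / 6 = 24/6 = 4
  mean(V) = (5 + 4 + 4 + 2 + 5 + 5) / 6 = 25/6 = 4.1667
  x̄ = (4, 4.1667),  deviation x̄ - mu_0 = (4, 4.1667) - (1, 2) = (3, 2.1667).

Step 2 — sample covariance matrix, S[i,j] = (1/(n-1)) · Σ_k (x_{k,i} - mean_i) · (x_{k,j} - mean_j), divisor n-1 = 5:
  S[U,U] = ((4)·(4) + (0)·(0) + (-1)·(-1) + (1)·(1) + (-3)·(-3) + (-1)·(-1)) / 5 = 28/5 = 5.6
  S[U,V] = ((4)·(0.8333) + (0)·(-0.1667) + (-1)·(-0.1667) + (1)·(-2.1667) + (-3)·(0.8333) + (-1)·(0.8333)) / 5 = -2/5 = -0.4
  S[V,V] = ((0.8333)·(0.8333) + (-0.1667)·(-0.1667) + (-0.1667)·(-0.1667) + (-2.1667)·(-2.1667) + (0.8333)·(0.8333) + (0.8333)·(0.8333)) / 5 = 6.8333/5 = 1.3667
  S = [[5.6, -0.4],
 [-0.4, 1.3667]].

Step 3 — invert S. det(S) = 5.6·1.3667 - (-0.4)² = 7.4933.
  S^{-1} = (1/det) · [[d, -b], [-b, a]] = [[0.1824, 0.0534],
 [0.0534, 0.7473]].

Step 4 — quadratic form (x̄ - mu_0)^T · S^{-1} · (x̄ - mu_0):
  S^{-1} · (x̄ - mu_0) = (0.6628, 1.7794),
  (x̄ - mu_0)^T · [...] = (3)·(0.6628) + (2.1667)·(1.7794) = 5.8437.

Step 5 — scale by n: T² = 6 · 5.8437 = 35.0623.

T² ≈ 35.0623


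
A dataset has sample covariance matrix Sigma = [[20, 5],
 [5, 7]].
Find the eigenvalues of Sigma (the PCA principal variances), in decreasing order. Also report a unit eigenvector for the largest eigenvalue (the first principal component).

Step 1 — characteristic polynomial of 2×2 Sigma:
  det(Sigma - λI) = λ² - trace · λ + det = 0.
  trace = 20 + 7 = 27, det = 20·7 - (5)² = 115.
Step 2 — discriminant:
  Δ = trace² - 4·det = 729 - 460 = 269.
Step 3 — eigenvalues:
  λ = (trace ± √Δ)/2 = (27 ± 16.4012)/2,
  λ_1 = 21.7006,  λ_2 = 5.2994.

Step 4 — unit eigenvector for λ_1: solve (Sigma - λ_1 I)v = 0. First row:
  (20 - 21.7006)·v_x + (5)·v_y = 0, i.e. (-1.7006)·v_x + (5)·v_y = 0,
  so v ∝ (b, λ_1 - a) = (5, 1.7006) = u.
  ||u|| = √((5)² + (1.7006)²) = √(27.8921) ≈ 5.2813,
  v_1 = u/||u|| ≈ (0.9467, 0.322) (||v_1|| = 1).

λ_1 = 21.7006,  λ_2 = 5.2994;  v_1 ≈ (0.9467, 0.322)


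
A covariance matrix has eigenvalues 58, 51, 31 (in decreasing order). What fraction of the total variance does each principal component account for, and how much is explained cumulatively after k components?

Step 1 — total variance = trace(Sigma) = Σ λ_i = 58 + 51 + 31 = 140.

Step 2 — fraction explained by component i = λ_i / Σ λ:
  PC1: 58/140 = 0.4143
  PC2: 51/140 = 0.3643
  PC3: 31/140 = 0.2214

Step 3 — cumulative fraction after k components = (λ_1 + ... + λ_k) / Σ λ:
  k = 1: 58/140 = 0.4143
  k = 2: (58 + 51)/140 = 109/140 = 0.7786
  k = 3: (58 + 51 + 31)/140 = 140/140 = 1

Summary (fraction, with percent):

explained: PC1 0.4143 (41.43%), PC2 0.3643 (36.43%), PC3 0.2214 (22.14%);  cumulative: 0.4143, 0.7786, 1


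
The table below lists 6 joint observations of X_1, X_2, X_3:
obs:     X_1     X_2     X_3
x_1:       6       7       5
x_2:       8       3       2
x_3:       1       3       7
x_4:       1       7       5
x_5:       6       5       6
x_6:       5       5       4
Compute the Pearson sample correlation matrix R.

Step 1 — column means:
  mean(X_1) = (6 + 8 + 1 + 1 + 6 + 5) / 6 = 27/6 = 4.5
  mean(X_2) = (7 + 3 + 3 + 7 + 5 + 5) / 6 = 30/6 = 5
  mean(X_3) = (5 + 2 + 7 + 5 + 6 + 4) / 6 = 29/6 = 4.8333

Step 2 — sample variances and covariances s[i,j] = (1/(n-1)) · Σ_k (x_{k,i} - mean_i) · (x_{k,j} - mean_j), with n-1 = 5:
  s[X_1,X_1] = ((1.5)·(1.5) + (3.5)·(3.5) + (-3.5)·(-3.5) + (-3.5)·(-3.5) + (1.5)·(1.5) + (0.5)·(0.5)) / 5 = 41.5/5 = 8.3
  s[X_1,X_2] = ((1.5)·(2) + (3.5)·(-2) + (-3.5)·(-2) + (-3.5)·(2) + (1.5)·(0) + (0.5)·(0)) / 5 = -4/5 = -0.8
  s[X_1,X_3] = ((1.5)·(0.1667) + (3.5)·(-2.8333) + (-3.5)·(2.1667) + (-3.5)·(0.1667) + (1.5)·(1.1667) + (0.5)·(-0.8333)) / 5 = -16.5/5 = -3.3
  s[X_2,X_2] = ((2)·(2) + (-2)·(-2) + (-2)·(-2) + (2)·(2) + (0)·(0) + (0)·(0)) / 5 = 16/5 = 3.2
  s[X_2,X_3] = ((2)·(0.1667) + (-2)·(-2.8333) + (-2)·(2.1667) + (2)·(0.1667) + (0)·(1.1667) + (0)·(-0.8333)) / 5 = 2/5 = 0.4
  s[X_3,X_3] = ((0.1667)·(0.1667) + (-2.8333)·(-2.8333) + (2.1667)·(2.1667) + (0.1667)·(0.1667) + (1.1667)·(1.1667) + (-0.8333)·(-0.8333)) / 5 = 14.8333/5 = 2.9667
  Sample standard deviations s_i = √(s[i,i]):
  s(X_1) = √(8.3) = 2.881
  s(X_2) = √(3.2) = 1.7889
  s(X_3) = √(2.9667) = 1.7224

Step 3 — r_{ij} = s_{ij} / (s_i · s_j):
  r[X_1,X_1] = 1 (diagonal).
  r[X_1,X_2] = -0.8 / (2.881 · 1.7889) = -0.8 / 5.1536 = -0.1552
  r[X_1,X_3] = -3.3 / (2.881 · 1.7224) = -3.3 / 4.9622 = -0.665
  r[X_2,X_2] = 1 (diagonal).
  r[X_2,X_3] = 0.4 / (1.7889 · 1.7224) = 0.4 / 3.0811 = 0.1298
  r[X_3,X_3] = 1 (diagonal).

R is symmetric with unit diagonal. Assembling:

R = [[1, -0.1552, -0.665],
 [-0.1552, 1, 0.1298],
 [-0.665, 0.1298, 1]]


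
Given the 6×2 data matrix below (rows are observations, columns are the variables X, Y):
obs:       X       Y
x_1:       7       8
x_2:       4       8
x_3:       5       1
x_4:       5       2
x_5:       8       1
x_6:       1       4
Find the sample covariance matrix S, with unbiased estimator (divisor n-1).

Step 1 — column means:
  mean(X) = (7 + 4 + 5 + 5 + 8 + 1) / 6 = 30/6 = 5
  mean(Y) = (8 + 8 + 1 + 2 + 1 + 4) / 6 = 24/6 = 4

Step 2 — sample covariance S[i,j] = (1/(n-1)) · Σ_k (x_{k,i} - mean_i) · (x_{k,j} - mean_j), with n-1 = 5.
  S[X,X] = ((2)·(2) + (-1)·(-1) + (0)·(0) + (0)·(0) + (3)·(3) + (-4)·(-4)) / 5 = 30/5 = 6
  S[X,Y] = ((2)·(4) + (-1)·(4) + (0)·(-3) + (0)·(-2) + (3)·(-3) + (-4)·(0)) / 5 = -5/5 = -1
  S[Y,Y] = ((4)·(4) + (4)·(4) + (-3)·(-3) + (-2)·(-2) + (-3)·(-3) + (0)·(0)) / 5 = 54/5 = 10.8

S is symmetric (S[j,i] = S[i,j]). Assembling:

S = [[6, -1],
 [-1, 10.8]]


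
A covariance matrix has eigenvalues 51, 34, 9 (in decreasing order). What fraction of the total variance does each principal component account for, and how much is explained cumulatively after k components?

Step 1 — total variance = trace(Sigma) = Σ λ_i = 51 + 34 + 9 = 94.

Step 2 — fraction explained by component i = λ_i / Σ λ:
  PC1: 51/94 = 0.5426
  PC2: 34/94 = 0.3617
  PC3: 9/94 = 0.0957

Step 3 — cumulative fraction after k components = (λ_1 + ... + λ_k) / Σ λ:
  k = 1: 51/94 = 0.5426
  k = 2: (51 + 34)/94 = 85/94 = 0.9043
  k = 3: (51 + 34 + 9)/94 = 94/94 = 1

Summary (fraction, with percent):

explained: PC1 0.5426 (54.26%), PC2 0.3617 (36.17%), PC3 0.0957 (9.57%);  cumulative: 0.5426, 0.9043, 1


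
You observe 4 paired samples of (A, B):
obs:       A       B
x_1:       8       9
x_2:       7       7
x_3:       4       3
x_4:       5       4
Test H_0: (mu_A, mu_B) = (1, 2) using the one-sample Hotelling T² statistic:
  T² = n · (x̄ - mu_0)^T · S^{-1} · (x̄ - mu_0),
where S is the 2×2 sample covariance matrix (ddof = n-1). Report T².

Step 1 — sample mean vector:
  mean(A) = (8 + 7 + 4 + 5) / 4 = 24/4 = 6
  mean(B) = (9 + 7 + 3 + 4) / 4 = 23/4 = 5.75
  x̄ = (6, 5.75),  deviation x̄ - mu_0 = (6, 5.75) - (1, 2) = (5, 3.75).

Step 2 — sample covariance matrix, S[i,j] = (1/(n-1)) · Σ_k (x_{k,i} - mean_i) · (x_{k,j} - mean_j), divisor n-1 = 3:
  S[A,A] = ((2)·(2) + (1)·(1) + (-2)·(-2) + (-1)·(-1)) / 3 = 10/3 = 3.3333
  S[A,B] = ((2)·(3.25) + (1)·(1.25) + (-2)·(-2.75) + (-1)·(-1.75)) / 3 = 15/3 = 5
  S[B,B] = ((3.25)·(3.25) + (1.25)·(1.25) + (-2.75)·(-2.75) + (-1.75)·(-1.75)) / 3 = 22.75/3 = 7.5833
  S = [[3.3333, 5],
 [5, 7.5833]].

Step 3 — invert S. det(S) = 3.3333·7.5833 - (5)² = 0.2778.
  S^{-1} = (1/det) · [[d, -b], [-b, a]] = [[27.3, -18],
 [-18, 12]].

Step 4 — quadratic form (x̄ - mu_0)^T · S^{-1} · (x̄ - mu_0):
  S^{-1} · (x̄ - mu_0) = (69, -45),
  (x̄ - mu_0)^T · [...] = (5)·(69) + (3.75)·(-45) = 176.25.

Step 5 — scale by n: T² = 4 · 176.25 = 705.

T² ≈ 705


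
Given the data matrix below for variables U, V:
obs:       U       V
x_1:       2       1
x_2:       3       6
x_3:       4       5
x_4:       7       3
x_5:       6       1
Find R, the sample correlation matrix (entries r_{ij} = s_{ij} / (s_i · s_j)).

Step 1 — column means:
  mean(U) = (2 + 3 + 4 + 7 + 6) / 5 = 22/5 = 4.4
  mean(V) = (1 + 6 + 5 + 3 + 1) / 5 = 16/5 = 3.2

Step 2 — sample variances and covariances s[i,j] = (1/(n-1)) · Σ_k (x_{k,i} - mean_i) · (x_{k,j} - mean_j), with n-1 = 4:
  s[U,U] = ((-2.4)·(-2.4) + (-1.4)·(-1.4) + (-0.4)·(-0.4) + (2.6)·(2.6) + (1.6)·(1.6)) / 4 = 17.2/4 = 4.3
  s[U,V] = ((-2.4)·(-2.2) + (-1.4)·(2.8) + (-0.4)·(1.8) + (2.6)·(-0.2) + (1.6)·(-2.2)) / 4 = -3.4/4 = -0.85
  s[V,V] = ((-2.2)·(-2.2) + (2.8)·(2.8) + (1.8)·(1.8) + (-0.2)·(-0.2) + (-2.2)·(-2.2)) / 4 = 20.8/4 = 5.2
  Sample standard deviations s_i = √(s[i,i]):
  s(U) = √(4.3) = 2.0736
  s(V) = √(5.2) = 2.2804

Step 3 — r_{ij} = s_{ij} / (s_i · s_j):
  r[U,U] = 1 (diagonal).
  r[U,V] = -0.85 / (2.0736 · 2.2804) = -0.85 / 4.7286 = -0.1798
  r[V,V] = 1 (diagonal).

R is symmetric with unit diagonal. Assembling:

R = [[1, -0.1798],
 [-0.1798, 1]]


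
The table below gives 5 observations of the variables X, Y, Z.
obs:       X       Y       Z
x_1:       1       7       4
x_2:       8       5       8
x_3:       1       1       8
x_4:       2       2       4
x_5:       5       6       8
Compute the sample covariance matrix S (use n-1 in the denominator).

Step 1 — column means:
  mean(X) = (1 + 8 + 1 + 2 + 5) / 5 = 17/5 = 3.4
  mean(Y) = (7 + 5 + 1 + 2 + 6) / 5 = 21/5 = 4.2
  mean(Z) = (4 + 8 + 8 + 4 + 8) / 5 = 32/5 = 6.4

Step 2 — sample covariance S[i,j] = (1/(n-1)) · Σ_k (x_{k,i} - mean_i) · (x_{k,j} - mean_j), with n-1 = 4.
  S[X,X] = ((-2.4)·(-2.4) + (4.6)·(4.6) + (-2.4)·(-2.4) + (-1.4)·(-1.4) + (1.6)·(1.6)) / 4 = 37.2/4 = 9.3
  S[X,Y] = ((-2.4)·(2.8) + (4.6)·(0.8) + (-2.4)·(-3.2) + (-1.4)·(-2.2) + (1.6)·(1.8)) / 4 = 10.6/4 = 2.65
  S[X,Z] = ((-2.4)·(-2.4) + (4.6)·(1.6) + (-2.4)·(1.6) + (-1.4)·(-2.4) + (1.6)·(1.6)) / 4 = 15.2/4 = 3.8
  S[Y,Y] = ((2.8)·(2.8) + (0.8)·(0.8) + (-3.2)·(-3.2) + (-2.2)·(-2.2) + (1.8)·(1.8)) / 4 = 26.8/4 = 6.7
  S[Y,Z] = ((2.8)·(-2.4) + (0.8)·(1.6) + (-3.2)·(1.6) + (-2.2)·(-2.4) + (1.8)·(1.6)) / 4 = -2.4/4 = -0.6
  S[Z,Z] = ((-2.4)·(-2.4) + (1.6)·(1.6) + (1.6)·(1.6) + (-2.4)·(-2.4) + (1.6)·(1.6)) / 4 = 19.2/4 = 4.8

S is symmetric (S[j,i] = S[i,j]). Assembling:

S = [[9.3, 2.65, 3.8],
 [2.65, 6.7, -0.6],
 [3.8, -0.6, 4.8]]


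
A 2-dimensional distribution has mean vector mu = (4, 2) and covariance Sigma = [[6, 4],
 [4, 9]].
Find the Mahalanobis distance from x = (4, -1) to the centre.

Step 1 — centre the observation: (x - mu) = (0, -3).

Step 2 — invert Sigma. det(Sigma) = 6·9 - (4)² = 38.
  Sigma^{-1} = (1/det) · [[d, -b], [-b, a]] = [[0.2368, -0.1053],
 [-0.1053, 0.1579]].

Step 3 — form the quadratic (x - mu)^T · Sigma^{-1} · (x - mu):
  Sigma^{-1} · (x - mu) = (0.3158, -0.4737).
  (x - mu)^T · [Sigma^{-1} · (x - mu)] = (0)·(0.3158) + (-3)·(-0.4737) = 1.4211.

Step 4 — take square root: d = √(1.4211) ≈ 1.1921.

d(x, mu) = √(1.4211) ≈ 1.1921


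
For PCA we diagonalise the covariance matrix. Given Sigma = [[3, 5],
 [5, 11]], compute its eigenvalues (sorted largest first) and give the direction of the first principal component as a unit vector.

Step 1 — characteristic polynomial of 2×2 Sigma:
  det(Sigma - λI) = λ² - trace · λ + det = 0.
  trace = 3 + 11 = 14, det = 3·11 - (5)² = 8.
Step 2 — discriminant:
  Δ = trace² - 4·det = 196 - 32 = 164.
Step 3 — eigenvalues:
  λ = (trace ± √Δ)/2 = (14 ± 12.8062)/2,
  λ_1 = 13.4031,  λ_2 = 0.5969.

Step 4 — unit eigenvector for λ_1: solve (Sigma - λ_1 I)v = 0. First row:
  (3 - 13.4031)·v_x + (5)·v_y = 0, i.e. (-10.4031)·v_x + (5)·v_y = 0,
  so v ∝ (b, λ_1 - a) = (5, 10.4031) = u.
  ||u|| = √((5)² + (10.4031)²) = √(133.225) ≈ 11.5423,
  v_1 = u/||u|| ≈ (0.4332, 0.9013) (||v_1|| = 1).

λ_1 = 13.4031,  λ_2 = 0.5969;  v_1 ≈ (0.4332, 0.9013)


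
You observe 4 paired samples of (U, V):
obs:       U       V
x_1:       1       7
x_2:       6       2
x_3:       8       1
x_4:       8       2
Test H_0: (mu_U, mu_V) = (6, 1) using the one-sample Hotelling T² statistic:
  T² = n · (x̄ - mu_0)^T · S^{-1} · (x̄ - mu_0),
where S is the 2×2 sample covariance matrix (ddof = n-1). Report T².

Step 1 — sample mean vector:
  mean(U) = (1 + 6 + 8 + 8) / 4 = 23/4 = 5.75
  mean(V) = (7 + 2 + 1 + 2) / 4 = 12/4 = 3
  x̄ = (5.75, 3),  deviation x̄ - mu_0 = (5.75, 3) - (6, 1) = (-0.25, 2).

Step 2 — sample covariance matrix, S[i,j] = (1/(n-1)) · Σ_k (x_{k,i} - mean_i) · (x_{k,j} - mean_j), divisor n-1 = 3:
  S[U,U] = ((-4.75)·(-4.75) + (0.25)·(0.25) + (2.25)·(2.25) + (2.25)·(2.25)) / 3 = 32.75/3 = 10.9167
  S[U,V] = ((-4.75)·(4) + (0.25)·(-1) + (2.25)·(-2) + (2.25)·(-1)) / 3 = -26/3 = -8.6667
  S[V,V] = ((4)·(4) + (-1)·(-1) + (-2)·(-2) + (-1)·(-1)) / 3 = 22/3 = 7.3333
  S = [[10.9167, -8.6667],
 [-8.6667, 7.3333]].

Step 3 — invert S. det(S) = 10.9167·7.3333 - (-8.6667)² = 4.9444.
  S^{-1} = (1/det) · [[d, -b], [-b, a]] = [[1.4831, 1.7528],
 [1.7528, 2.2079]].

Step 4 — quadratic form (x̄ - mu_0)^T · S^{-1} · (x̄ - mu_0):
  S^{-1} · (x̄ - mu_0) = (3.1348, 3.9775),
  (x̄ - mu_0)^T · [...] = (-0.25)·(3.1348) + (2)·(3.9775) = 7.1713.

Step 5 — scale by n: T² = 4 · 7.1713 = 28.6854.

T² ≈ 28.6854


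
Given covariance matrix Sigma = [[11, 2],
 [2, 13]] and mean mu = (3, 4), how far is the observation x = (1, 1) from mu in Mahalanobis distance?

Step 1 — centre the observation: (x - mu) = (-2, -3).

Step 2 — invert Sigma. det(Sigma) = 11·13 - (2)² = 139.
  Sigma^{-1} = (1/det) · [[d, -b], [-b, a]] = [[0.0935, -0.0144],
 [-0.0144, 0.0791]].

Step 3 — form the quadratic (x - mu)^T · Sigma^{-1} · (x - mu):
  Sigma^{-1} · (x - mu) = (-0.1439, -0.2086).
  (x - mu)^T · [Sigma^{-1} · (x - mu)] = (-2)·(-0.1439) + (-3)·(-0.2086) = 0.9137.

Step 4 — take square root: d = √(0.9137) ≈ 0.9559.

d(x, mu) = √(0.9137) ≈ 0.9559


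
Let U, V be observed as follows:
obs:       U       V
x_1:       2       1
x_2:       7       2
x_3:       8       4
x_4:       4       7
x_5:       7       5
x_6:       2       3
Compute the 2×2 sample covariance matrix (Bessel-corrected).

Step 1 — column means:
  mean(U) = (2 + 7 + 8 + 4 + 7 + 2) / 6 = 30/6 = 5
  mean(V) = (1 + 2 + 4 + 7 + 5 + 3) / 6 = 22/6 = 3.6667

Step 2 — sample covariance S[i,j] = (1/(n-1)) · Σ_k (x_{k,i} - mean_i) · (x_{k,j} - mean_j), with n-1 = 5.
  S[U,U] = ((-3)·(-3) + (2)·(2) + (3)·(3) + (-1)·(-1) + (2)·(2) + (-3)·(-3)) / 5 = 36/5 = 7.2
  S[U,V] = ((-3)·(-2.6667) + (2)·(-1.6667) + (3)·(0.3333) + (-1)·(3.3333) + (2)·(1.3333) + (-3)·(-0.6667)) / 5 = 7/5 = 1.4
  S[V,V] = ((-2.6667)·(-2.6667) + (-1.6667)·(-1.6667) + (0.3333)·(0.3333) + (3.3333)·(3.3333) + (1.3333)·(1.3333) + (-0.6667)·(-0.6667)) / 5 = 23.3333/5 = 4.6667

S is symmetric (S[j,i] = S[i,j]). Assembling:

S = [[7.2, 1.4],
 [1.4, 4.6667]]


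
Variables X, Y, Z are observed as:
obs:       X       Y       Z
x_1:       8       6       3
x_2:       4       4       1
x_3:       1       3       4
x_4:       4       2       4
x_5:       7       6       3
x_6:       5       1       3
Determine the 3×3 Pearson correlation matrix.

Step 1 — column means:
  mean(X) = (8 + 4 + 1 + 4 + 7 + 5) / 6 = 29/6 = 4.8333
  mean(Y) = (6 + 4 + 3 + 2 + 6 + 1) / 6 = 22/6 = 3.6667
  mean(Z) = (3 + 1 + 4 + 4 + 3 + 3) / 6 = 18/6 = 3

Step 2 — sample variances and covariances s[i,j] = (1/(n-1)) · Σ_k (x_{k,i} - mean_i) · (x_{k,j} - mean_j), with n-1 = 5:
  s[X,X] = ((3.1667)·(3.1667) + (-0.8333)·(-0.8333) + (-3.8333)·(-3.8333) + (-0.8333)·(-0.8333) + (2.1667)·(2.1667) + (0.1667)·(0.1667)) / 5 = 30.8333/5 = 6.1667
  s[X,Y] = ((3.1667)·(2.3333) + (-0.8333)·(0.3333) + (-3.8333)·(-0.6667) + (-0.8333)·(-1.6667) + (2.1667)·(2.3333) + (0.1667)·(-2.6667)) / 5 = 15.6667/5 = 3.1333
  s[X,Z] = ((3.1667)·(0) + (-0.8333)·(-2) + (-3.8333)·(1) + (-0.8333)·(1) + (2.1667)·(0) + (0.1667)·(0)) / 5 = -3/5 = -0.6
  s[Y,Y] = ((2.3333)·(2.3333) + (0.3333)·(0.3333) + (-0.6667)·(-0.6667) + (-1.6667)·(-1.6667) + (2.3333)·(2.3333) + (-2.6667)·(-2.6667)) / 5 = 21.3333/5 = 4.2667
  s[Y,Z] = ((2.3333)·(0) + (0.3333)·(-2) + (-0.6667)·(1) + (-1.6667)·(1) + (2.3333)·(0) + (-2.6667)·(0)) / 5 = -3/5 = -0.6
  s[Z,Z] = ((0)·(0) + (-2)·(-2) + (1)·(1) + (1)·(1) + (0)·(0) + (0)·(0)) / 5 = 6/5 = 1.2
  Sample standard deviations s_i = √(s[i,i]):
  s(X) = √(6.1667) = 2.4833
  s(Y) = √(4.2667) = 2.0656
  s(Z) = √(1.2) = 1.0954

Step 3 — r_{ij} = s_{ij} / (s_i · s_j):
  r[X,X] = 1 (diagonal).
  r[X,Y] = 3.1333 / (2.4833 · 2.0656) = 3.1333 / 5.1294 = 0.6109
  r[X,Z] = -0.6 / (2.4833 · 1.0954) = -0.6 / 2.7203 = -0.2206
  r[Y,Y] = 1 (diagonal).
  r[Y,Z] = -0.6 / (2.0656 · 1.0954) = -0.6 / 2.2627 = -0.2652
  r[Z,Z] = 1 (diagonal).

R is symmetric with unit diagonal. Assembling:

R = [[1, 0.6109, -0.2206],
 [0.6109, 1, -0.2652],
 [-0.2206, -0.2652, 1]]


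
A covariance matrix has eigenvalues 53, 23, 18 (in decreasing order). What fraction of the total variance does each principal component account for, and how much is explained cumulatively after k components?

Step 1 — total variance = trace(Sigma) = Σ λ_i = 53 + 23 + 18 = 94.

Step 2 — fraction explained by component i = λ_i / Σ λ:
  PC1: 53/94 = 0.5638
  PC2: 23/94 = 0.2447
  PC3: 18/94 = 0.1915

Step 3 — cumulative fraction after k components = (λ_1 + ... + λ_k) / Σ λ:
  k = 1: 53/94 = 0.5638
  k = 2: (53 + 23)/94 = 76/94 = 0.8085
  k = 3: (53 + 23 + 18)/94 = 94/94 = 1

Summary (fraction, with percent):

explained: PC1 0.5638 (56.38%), PC2 0.2447 (24.47%), PC3 0.1915 (19.15%);  cumulative: 0.5638, 0.8085, 1


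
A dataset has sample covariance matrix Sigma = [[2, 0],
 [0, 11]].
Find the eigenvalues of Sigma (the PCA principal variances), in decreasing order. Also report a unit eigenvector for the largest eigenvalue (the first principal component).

Step 1 — characteristic polynomial of 2×2 Sigma:
  det(Sigma - λI) = λ² - trace · λ + det = 0.
  trace = 2 + 11 = 13, det = 2·11 - (0)² = 22.
Step 2 — discriminant:
  Δ = trace² - 4·det = 169 - 88 = 81.
Step 3 — eigenvalues:
  λ = (trace ± √Δ)/2 = (13 ± 9)/2,
  λ_1 = 11,  λ_2 = 2.

Step 4 — unit eigenvector for λ_1: Sigma is diagonal, so its eigenvectors are the coordinate axes. λ_1 = 11 is the diagonal entry on the second coordinate axis, hence
  v_1 = (0, 1) (||v_1|| = 1).

λ_1 = 11,  λ_2 = 2;  v_1 ≈ (0, 1)


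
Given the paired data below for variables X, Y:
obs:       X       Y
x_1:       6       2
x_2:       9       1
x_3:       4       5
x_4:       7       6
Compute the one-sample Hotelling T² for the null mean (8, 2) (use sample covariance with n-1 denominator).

Step 1 — sample mean vector:
  mean(X) = (6 + 9 + 4 + 7) / 4 = 26/4 = 6.5
  mean(Y) = (2 + 1 + 5 + 6) / 4 = 14/4 = 3.5
  x̄ = (6.5, 3.5),  deviation x̄ - mu_0 = (6.5, 3.5) - (8, 2) = (-1.5, 1.5).

Step 2 — sample covariance matrix, S[i,j] = (1/(n-1)) · Σ_k (x_{k,i} - mean_i) · (x_{k,j} - mean_j), divisor n-1 = 3:
  S[X,X] = ((-0.5)·(-0.5) + (2.5)·(2.5) + (-2.5)·(-2.5) + (0.5)·(0.5)) / 3 = 13/3 = 4.3333
  S[X,Y] = ((-0.5)·(-1.5) + (2.5)·(-2.5) + (-2.5)·(1.5) + (0.5)·(2.5)) / 3 = -8/3 = -2.6667
  S[Y,Y] = ((-1.5)·(-1.5) + (-2.5)·(-2.5) + (1.5)·(1.5) + (2.5)·(2.5)) / 3 = 17/3 = 5.6667
  S = [[4.3333, -2.6667],
 [-2.6667, 5.6667]].

Step 3 — invert S. det(S) = 4.3333·5.6667 - (-2.6667)² = 17.4444.
  S^{-1} = (1/det) · [[d, -b], [-b, a]] = [[0.3248, 0.1529],
 [0.1529, 0.2484]].

Step 4 — quadratic form (x̄ - mu_0)^T · S^{-1} · (x̄ - mu_0):
  S^{-1} · (x̄ - mu_0) = (-0.258, 0.1433),
  (x̄ - mu_0)^T · [...] = (-1.5)·(-0.258) + (1.5)·(0.1433) = 0.6019.

Step 5 — scale by n: T² = 4 · 0.6019 = 2.4076.

T² ≈ 2.4076


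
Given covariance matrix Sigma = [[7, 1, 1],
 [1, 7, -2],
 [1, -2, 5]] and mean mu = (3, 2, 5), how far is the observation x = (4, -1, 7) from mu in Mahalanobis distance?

Step 1 — centre the observation: (x - mu) = (1, -3, 2).

Step 2 — invert Sigma (cofactor / det for 3×3, or solve directly):
  Sigma^{-1} = [[0.1542, -0.0348, -0.0448],
 [-0.0348, 0.1692, 0.0746],
 [-0.0448, 0.0746, 0.2388]].

Step 3 — form the quadratic (x - mu)^T · Sigma^{-1} · (x - mu):
  Sigma^{-1} · (x - mu) = (0.1692, -0.393, 0.209).
  (x - mu)^T · [Sigma^{-1} · (x - mu)] = (1)·(0.1692) + (-3)·(-0.393) + (2)·(0.209) = 1.7662.

Step 4 — take square root: d = √(1.7662) ≈ 1.329.

d(x, mu) = √(1.7662) ≈ 1.329


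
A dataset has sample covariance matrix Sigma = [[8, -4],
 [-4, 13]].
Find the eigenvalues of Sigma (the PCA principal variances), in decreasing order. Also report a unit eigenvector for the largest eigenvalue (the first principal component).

Step 1 — characteristic polynomial of 2×2 Sigma:
  det(Sigma - λI) = λ² - trace · λ + det = 0.
  trace = 8 + 13 = 21, det = 8·13 - (-4)² = 88.
Step 2 — discriminant:
  Δ = trace² - 4·det = 441 - 352 = 89.
Step 3 — eigenvalues:
  λ = (trace ± √Δ)/2 = (21 ± 9.434)/2,
  λ_1 = 15.217,  λ_2 = 5.783.

Step 4 — unit eigenvector for λ_1: solve (Sigma - λ_1 I)v = 0. First row:
  (8 - 15.217)·v_x + (-4)·v_y = 0, i.e. (-7.217)·v_x + (-4)·v_y = 0,
  so v ∝ (b, λ_1 - a) = (-4, 7.217); multiply by -1 so the first entry is positive: u = (4, -7.217).
  ||u|| = √((4)² + (-7.217)²) = √(68.085) ≈ 8.2514,
  v_1 = u/||u|| ≈ (0.4848, -0.8746) (||v_1|| = 1).

λ_1 = 15.217,  λ_2 = 5.783;  v_1 ≈ (0.4848, -0.8746)


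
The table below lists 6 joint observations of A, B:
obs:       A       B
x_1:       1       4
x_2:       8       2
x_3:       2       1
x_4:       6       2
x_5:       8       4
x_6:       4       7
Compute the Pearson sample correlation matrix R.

Step 1 — column means:
  mean(A) = (1 + 8 + 2 + 6 + 8 + 4) / 6 = 29/6 = 4.8333
  mean(B) = (4 + 2 + 1 + 2 + 4 + 7) / 6 = 20/6 = 3.3333

Step 2 — sample variances and covariances s[i,j] = (1/(n-1)) · Σ_k (x_{k,i} - mean_i) · (x_{k,j} - mean_j), with n-1 = 5:
  s[A,A] = ((-3.8333)·(-3.8333) + (3.1667)·(3.1667) + (-2.8333)·(-2.8333) + (1.1667)·(1.1667) + (3.1667)·(3.1667) + (-0.8333)·(-0.8333)) / 5 = 44.8333/5 = 8.9667
  s[A,B] = ((-3.8333)·(0.6667) + (3.1667)·(-1.3333) + (-2.8333)·(-2.3333) + (1.1667)·(-1.3333) + (3.1667)·(0.6667) + (-0.8333)·(3.6667)) / 5 = -2.6667/5 = -0.5333
  s[B,B] = ((0.6667)·(0.6667) + (-1.3333)·(-1.3333) + (-2.3333)·(-2.3333) + (-1.3333)·(-1.3333) + (0.6667)·(0.6667) + (3.6667)·(3.6667)) / 5 = 23.3333/5 = 4.6667
  Sample standard deviations s_i = √(s[i,i]):
  s(A) = √(8.9667) = 2.9944
  s(B) = √(4.6667) = 2.1602

Step 3 — r_{ij} = s_{ij} / (s_i · s_j):
  r[A,A] = 1 (diagonal).
  r[A,B] = -0.5333 / (2.9944 · 2.1602) = -0.5333 / 6.4687 = -0.0824
  r[B,B] = 1 (diagonal).

R is symmetric with unit diagonal. Assembling:

R = [[1, -0.0824],
 [-0.0824, 1]]


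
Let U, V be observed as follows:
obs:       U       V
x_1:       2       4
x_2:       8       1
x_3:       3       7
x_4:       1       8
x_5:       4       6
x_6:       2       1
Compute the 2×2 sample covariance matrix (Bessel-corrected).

Step 1 — column means:
  mean(U) = (2 + 8 + 3 + 1 + 4 + 2) / 6 = 20/6 = 3.3333
  mean(V) = (4 + 1 + 7 + 8 + 6 + 1) / 6 = 27/6 = 4.5

Step 2 — sample covariance S[i,j] = (1/(n-1)) · Σ_k (x_{k,i} - mean_i) · (x_{k,j} - mean_j), with n-1 = 5.
  S[U,U] = ((-1.3333)·(-1.3333) + (4.6667)·(4.6667) + (-0.3333)·(-0.3333) + (-2.3333)·(-2.3333) + (0.6667)·(0.6667) + (-1.3333)·(-1.3333)) / 5 = 31.3333/5 = 6.2667
  S[U,V] = ((-1.3333)·(-0.5) + (4.6667)·(-3.5) + (-0.3333)·(2.5) + (-2.3333)·(3.5) + (0.6667)·(1.5) + (-1.3333)·(-3.5)) / 5 = -19/5 = -3.8
  S[V,V] = ((-0.5)·(-0.5) + (-3.5)·(-3.5) + (2.5)·(2.5) + (3.5)·(3.5) + (1.5)·(1.5) + (-3.5)·(-3.5)) / 5 = 45.5/5 = 9.1

S is symmetric (S[j,i] = S[i,j]). Assembling:

S = [[6.2667, -3.8],
 [-3.8, 9.1]]


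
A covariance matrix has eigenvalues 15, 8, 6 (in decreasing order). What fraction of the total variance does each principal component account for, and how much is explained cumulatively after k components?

Step 1 — total variance = trace(Sigma) = Σ λ_i = 15 + 8 + 6 = 29.

Step 2 — fraction explained by component i = λ_i / Σ λ:
  PC1: 15/29 = 0.5172
  PC2: 8/29 = 0.2759
  PC3: 6/29 = 0.2069

Step 3 — cumulative fraction after k components = (λ_1 + ... + λ_k) / Σ λ:
  k = 1: 15/29 = 0.5172
  k = 2: (15 + 8)/29 = 23/29 = 0.7931
  k = 3: (15 + 8 + 6)/29 = 29/29 = 1

Summary (fraction, with percent):

explained: PC1 0.5172 (51.72%), PC2 0.2759 (27.59%), PC3 0.2069 (20.69%);  cumulative: 0.5172, 0.7931, 1


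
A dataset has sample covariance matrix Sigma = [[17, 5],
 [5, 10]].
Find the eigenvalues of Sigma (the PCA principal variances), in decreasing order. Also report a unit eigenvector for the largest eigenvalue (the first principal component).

Step 1 — characteristic polynomial of 2×2 Sigma:
  det(Sigma - λI) = λ² - trace · λ + det = 0.
  trace = 17 + 10 = 27, det = 17·10 - (5)² = 145.
Step 2 — discriminant:
  Δ = trace² - 4·det = 729 - 580 = 149.
Step 3 — eigenvalues:
  λ = (trace ± √Δ)/2 = (27 ± 12.2066)/2,
  λ_1 = 19.6033,  λ_2 = 7.3967.

Step 4 — unit eigenvector for λ_1: solve (Sigma - λ_1 I)v = 0. First row:
  (17 - 19.6033)·v_x + (5)·v_y = 0, i.e. (-2.6033)·v_x + (5)·v_y = 0,
  so v ∝ (b, λ_1 - a) = (5, 2.6033) = u.
  ||u|| = √((5)² + (2.6033)²) = √(31.7771) ≈ 5.6371,
  v_1 = u/||u|| ≈ (0.887, 0.4618) (||v_1|| = 1).

λ_1 = 19.6033,  λ_2 = 7.3967;  v_1 ≈ (0.887, 0.4618)


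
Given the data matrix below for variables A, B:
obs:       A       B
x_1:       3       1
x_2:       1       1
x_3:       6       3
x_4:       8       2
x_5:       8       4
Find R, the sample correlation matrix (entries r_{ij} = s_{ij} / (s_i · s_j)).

Step 1 — column means:
  mean(A) = (3 + 1 + 6 + 8 + 8) / 5 = 26/5 = 5.2
  mean(B) = (1 + 1 + 3 + 2 + 4) / 5 = 11/5 = 2.2

Step 2 — sample variances and covariances s[i,j] = (1/(n-1)) · Σ_k (x_{k,i} - mean_i) · (x_{k,j} - mean_j), with n-1 = 4:
  s[A,A] = ((-2.2)·(-2.2) + (-4.2)·(-4.2) + (0.8)·(0.8) + (2.8)·(2.8) + (2.8)·(2.8)) / 4 = 38.8/4 = 9.7
  s[A,B] = ((-2.2)·(-1.2) + (-4.2)·(-1.2) + (0.8)·(0.8) + (2.8)·(-0.2) + (2.8)·(1.8)) / 4 = 12.8/4 = 3.2
  s[B,B] = ((-1.2)·(-1.2) + (-1.2)·(-1.2) + (0.8)·(0.8) + (-0.2)·(-0.2) + (1.8)·(1.8)) / 4 = 6.8/4 = 1.7
  Sample standard deviations s_i = √(s[i,i]):
  s(A) = √(9.7) = 3.1145
  s(B) = √(1.7) = 1.3038

Step 3 — r_{ij} = s_{ij} / (s_i · s_j):
  r[A,A] = 1 (diagonal).
  r[A,B] = 3.2 / (3.1145 · 1.3038) = 3.2 / 4.0608 = 0.788
  r[B,B] = 1 (diagonal).

R is symmetric with unit diagonal. Assembling:

R = [[1, 0.788],
 [0.788, 1]]


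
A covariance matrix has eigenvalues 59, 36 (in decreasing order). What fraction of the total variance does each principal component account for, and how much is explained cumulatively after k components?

Step 1 — total variance = trace(Sigma) = Σ λ_i = 59 + 36 = 95.

Step 2 — fraction explained by component i = λ_i / Σ λ:
  PC1: 59/95 = 0.6211
  PC2: 36/95 = 0.3789

Step 3 — cumulative fraction after k components = (λ_1 + ... + λ_k) / Σ λ:
  k = 1: 59/95 = 0.6211
  k = 2: (59 + 36)/95 = 95/95 = 1

Summary (fraction, with percent):

explained: PC1 0.6211 (62.11%), PC2 0.3789 (37.89%);  cumulative: 0.6211, 1
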